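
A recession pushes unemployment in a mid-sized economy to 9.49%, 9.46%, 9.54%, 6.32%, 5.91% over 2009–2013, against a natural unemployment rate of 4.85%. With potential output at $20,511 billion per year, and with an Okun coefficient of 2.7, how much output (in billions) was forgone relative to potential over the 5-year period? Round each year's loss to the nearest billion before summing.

Year 2009: gap = -2.7 × (9.49 - 4.85) = -12.528%, loss ≈ 20511 × 12.528/100 ≈ 2570.
Year 2010: gap = -2.7 × (9.46 - 4.85) = -12.447%, loss ≈ 20511 × 12.447/100 ≈ 2553.
Year 2011: gap = -2.7 × (9.54 - 4.85) = -12.663%, loss ≈ 20511 × 12.663/100 ≈ 2597.
Year 2012: gap = -2.7 × (6.32 - 4.85) = -3.969%, loss ≈ 20511 × 3.969/100 ≈ 814.
Year 2013: gap = -2.7 × (5.91 - 4.85) = -2.862%, loss ≈ 20511 × 2.862/100 ≈ 587.
Total lost output = 2570 + 2553 + 2597 + 814 + 587 = 9121 billion.

$9,121 billion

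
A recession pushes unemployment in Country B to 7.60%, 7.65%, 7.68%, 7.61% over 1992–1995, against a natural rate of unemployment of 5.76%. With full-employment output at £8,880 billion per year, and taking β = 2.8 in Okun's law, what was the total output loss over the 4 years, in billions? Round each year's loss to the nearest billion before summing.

Year 1992: gap = -2.8 × (7.6 - 5.76) = -5.152%, loss ≈ 8880 × 5.152/100 ≈ 457.
Year 1993: gap = -2.8 × (7.65 - 5.76) = -5.292%, loss ≈ 8880 × 5.292/100 ≈ 470.
Year 1994: gap = -2.8 × (7.68 - 5.76) = -5.376%, loss ≈ 8880 × 5.376/100 ≈ 477.
Year 1995: gap = -2.8 × (7.61 - 5.76) = -5.18%, loss ≈ 8880 × 5.18/100 ≈ 460.
Total lost output = 457 + 470 + 477 + 460 = 1864 billion.

£1,864 billion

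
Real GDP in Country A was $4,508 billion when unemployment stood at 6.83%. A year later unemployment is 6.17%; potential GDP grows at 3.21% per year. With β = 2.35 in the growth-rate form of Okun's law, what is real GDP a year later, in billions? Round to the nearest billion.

Δu = 6.17 - 6.83 = -0.66 points.
Okun's law (growth form): g_Y = g_Y* - β × Δu = 3.21 - 2.35 × (-0.66) = 3.21 + 1.551 = 4.761%.
Real GDP in the next year = 4508 × (1 + 4.761/100) = 4508 × 1.04761 ≈ 4723 billion.

$4,723 billion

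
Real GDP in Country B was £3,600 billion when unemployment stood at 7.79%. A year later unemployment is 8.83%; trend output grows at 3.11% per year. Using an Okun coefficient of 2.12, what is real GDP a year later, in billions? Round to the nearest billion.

Δu = 8.83 - 7.79 = 1.04 points.
Okun's law (growth form): g_Y = g_Y* - β × Δu = 3.11 - 2.12 × (1.04) = 3.11 - 2.2048 = 0.9052%.
Real GDP in the next year = 3600 × (1 + 0.9052/100) = 3600 × 1.009052 ≈ 3633 billion.

£3,633 billion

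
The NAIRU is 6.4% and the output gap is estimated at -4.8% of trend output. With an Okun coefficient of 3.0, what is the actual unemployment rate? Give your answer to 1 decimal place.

From Okun's law, u - u* = -(output gap)/β = -(-4.8)/3.0 = 1.6 points.
So u = 6.4 + 1.6 = 8.0%.

8.0%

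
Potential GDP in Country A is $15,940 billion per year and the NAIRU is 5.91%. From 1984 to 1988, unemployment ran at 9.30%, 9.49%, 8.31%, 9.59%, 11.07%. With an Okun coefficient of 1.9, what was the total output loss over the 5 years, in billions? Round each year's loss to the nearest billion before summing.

$5,516 billion

Year 1984: gap = -1.9 × (9.3 - 5.91) = -6.441%, loss ≈ 15940 × 6.441/100 ≈ 1027.
Year 1985: gap = -1.9 × (9.49 - 5.91) = -6.802%, loss ≈ 15940 × 6.802/100 ≈ 1084.
Year 1986: gap = -1.9 × (8.31 - 5.91) = -4.56%, loss ≈ 15940 × 4.56/100 ≈ 727.
Year 1987: gap = -1.9 × (9.59 - 5.91) = -6.992%, loss ≈ 15940 × 6.992/100 ≈ 1115.
Year 1988: gap = -1.9 × (11.07 - 5.91) = -9.804%, loss ≈ 15940 × 9.804/100 ≈ 1563.
Total lost output = 1027 + 1084 + 727 + 1115 + 1563 = 5516 billion.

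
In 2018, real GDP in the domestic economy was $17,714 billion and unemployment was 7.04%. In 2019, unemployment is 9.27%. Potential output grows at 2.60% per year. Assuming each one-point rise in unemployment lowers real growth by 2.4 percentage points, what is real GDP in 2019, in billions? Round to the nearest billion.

Δu = 9.27 - 7.04 = 2.23 points.
Okun's law (growth form): g_Y = g_Y* - β × Δu = 2.60 - 2.4 × (2.23) = 2.6 - 5.352 = -2.752%.
Real GDP in the next year = 17714 × (1 - 2.752/100) = 17714 × 0.97248 ≈ 17227 billion.

$17,227 billion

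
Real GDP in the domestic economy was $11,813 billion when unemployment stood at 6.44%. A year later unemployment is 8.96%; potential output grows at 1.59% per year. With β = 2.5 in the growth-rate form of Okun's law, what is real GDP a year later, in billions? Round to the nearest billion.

$11,257 billion

Δu = 8.96 - 6.44 = 2.52 points.
Okun's law (growth form): g_Y = g_Y* - β × Δu = 1.59 - 2.5 × (2.52) = 1.59 - 6.3 = -4.71%.
Real GDP in the next year = 11813 × (1 - 4.71/100) = 11813 × 0.9529 ≈ 11257 billion.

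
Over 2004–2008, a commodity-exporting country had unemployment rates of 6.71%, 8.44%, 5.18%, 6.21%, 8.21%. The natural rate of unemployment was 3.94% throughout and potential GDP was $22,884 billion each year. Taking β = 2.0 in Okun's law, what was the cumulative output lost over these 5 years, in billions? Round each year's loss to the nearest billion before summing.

Year 2004: gap = -2.0 × (6.71 - 3.94) = -5.54%, loss ≈ 22884 × 5.54/100 ≈ 1268.
Year 2005: gap = -2.0 × (8.44 - 3.94) = -9%, loss ≈ 22884 × 9/100 ≈ 2060.
Year 2006: gap = -2.0 × (5.18 - 3.94) = -2.48%, loss ≈ 22884 × 2.48/100 ≈ 568.
Year 2007: gap = -2.0 × (6.21 - 3.94) = -4.54%, loss ≈ 22884 × 4.54/100 ≈ 1039.
Year 2008: gap = -2.0 × (8.21 - 3.94) = -8.54%, loss ≈ 22884 × 8.54/100 ≈ 1954.
Total lost output = 1268 + 2060 + 568 + 1039 + 1954 = 6889 billion.

$6,889 billion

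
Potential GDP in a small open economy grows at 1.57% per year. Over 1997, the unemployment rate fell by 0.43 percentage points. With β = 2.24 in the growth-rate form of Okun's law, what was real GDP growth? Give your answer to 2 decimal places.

2.53%

Growth-rate Okun's law: g_Y = g_Y* - β × Δu.
g_Y = 1.57 - 2.24 × (-0.43) = 1.57 + 0.9632 = 2.5332%, i.e. 2.53% to 2 d.p.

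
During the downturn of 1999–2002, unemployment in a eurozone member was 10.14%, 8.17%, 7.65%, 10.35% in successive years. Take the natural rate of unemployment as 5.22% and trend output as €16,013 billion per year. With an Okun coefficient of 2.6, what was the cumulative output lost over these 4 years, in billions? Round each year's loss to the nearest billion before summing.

Year 1999: gap = -2.6 × (10.14 - 5.22) = -12.792%, loss ≈ 16013 × 12.792/100 ≈ 2048.
Year 2000: gap = -2.6 × (8.17 - 5.22) = -7.67%, loss ≈ 16013 × 7.67/100 ≈ 1228.
Year 2001: gap = -2.6 × (7.65 - 5.22) = -6.318%, loss ≈ 16013 × 6.318/100 ≈ 1012.
Year 2002: gap = -2.6 × (10.35 - 5.22) = -13.338%, loss ≈ 16013 × 13.338/100 ≈ 2136.
Total lost output = 2048 + 1228 + 1012 + 2136 = 6424 billion.

€6,424 billion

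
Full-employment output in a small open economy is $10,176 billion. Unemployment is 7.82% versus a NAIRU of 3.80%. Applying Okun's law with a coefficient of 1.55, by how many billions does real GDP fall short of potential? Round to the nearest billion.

$634 billion

Output gap = -1.55 × (7.82 - 3.8) = -1.55 × 4.02 = -6.231%.
Actual GDP ≈ 10176 × 0.93769 ≈ 9542 billion, so the shortfall is 10176 - 9542 = 634 billion.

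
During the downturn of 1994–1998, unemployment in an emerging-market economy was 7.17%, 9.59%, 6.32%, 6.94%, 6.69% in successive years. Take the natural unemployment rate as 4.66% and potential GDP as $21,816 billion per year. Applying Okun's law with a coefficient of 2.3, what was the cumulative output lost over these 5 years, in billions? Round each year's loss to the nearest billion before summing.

Year 1994: gap = -2.3 × (7.17 - 4.66) = -5.773%, loss ≈ 21816 × 5.773/100 ≈ 1259.
Year 1995: gap = -2.3 × (9.59 - 4.66) = -11.339%, loss ≈ 21816 × 11.339/100 ≈ 2474.
Year 1996: gap = -2.3 × (6.32 - 4.66) = -3.818%, loss ≈ 21816 × 3.818/100 ≈ 833.
Year 1997: gap = -2.3 × (6.94 - 4.66) = -5.244%, loss ≈ 21816 × 5.244/100 ≈ 1144.
Year 1998: gap = -2.3 × (6.69 - 4.66) = -4.669%, loss ≈ 21816 × 4.669/100 ≈ 1019.
Total lost output = 1259 + 2474 + 833 + 1144 + 1019 = 6729 billion.

$6,729 billion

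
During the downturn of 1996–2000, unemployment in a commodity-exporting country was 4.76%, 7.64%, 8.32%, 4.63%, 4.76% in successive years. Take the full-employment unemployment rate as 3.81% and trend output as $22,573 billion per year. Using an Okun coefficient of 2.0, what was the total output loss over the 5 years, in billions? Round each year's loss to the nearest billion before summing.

Year 1996: gap = -2.0 × (4.76 - 3.81) = -1.9%, loss ≈ 22573 × 1.9/100 ≈ 429.
Year 1997: gap = -2.0 × (7.64 - 3.81) = -7.66%, loss ≈ 22573 × 7.66/100 ≈ 1729.
Year 1998: gap = -2.0 × (8.32 - 3.81) = -9.02%, loss ≈ 22573 × 9.02/100 ≈ 2036.
Year 1999: gap = -2.0 × (4.63 - 3.81) = -1.64%, loss ≈ 22573 × 1.64/100 ≈ 370.
Year 2000: gap = -2.0 × (4.76 - 3.81) = -1.9%, loss ≈ 22573 × 1.9/100 ≈ 429.
Total lost output = 429 + 1729 + 2036 + 370 + 429 = 4993 billion.

$4,993 billion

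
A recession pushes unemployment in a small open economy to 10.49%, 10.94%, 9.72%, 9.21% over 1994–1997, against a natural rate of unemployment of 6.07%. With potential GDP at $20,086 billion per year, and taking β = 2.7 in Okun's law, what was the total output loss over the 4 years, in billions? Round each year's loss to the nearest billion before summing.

Year 1994: gap = -2.7 × (10.49 - 6.07) = -11.934%, loss ≈ 20086 × 11.934/100 ≈ 2397.
Year 1995: gap = -2.7 × (10.94 - 6.07) = -13.149%, loss ≈ 20086 × 13.149/100 ≈ 2641.
Year 1996: gap = -2.7 × (9.72 - 6.07) = -9.855%, loss ≈ 20086 × 9.855/100 ≈ 1979.
Year 1997: gap = -2.7 × (9.21 - 6.07) = -8.478%, loss ≈ 20086 × 8.478/100 ≈ 1703.
Total lost output = 2397 + 2641 + 1979 + 1703 = 8720 billion.

$8,720 billion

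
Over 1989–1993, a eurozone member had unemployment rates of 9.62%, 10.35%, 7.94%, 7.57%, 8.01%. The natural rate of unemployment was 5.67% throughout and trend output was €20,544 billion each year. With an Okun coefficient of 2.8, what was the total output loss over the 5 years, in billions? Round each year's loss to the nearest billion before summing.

Year 1989: gap = -2.8 × (9.62 - 5.67) = -11.06%, loss ≈ 20544 × 11.06/100 ≈ 2272.
Year 1990: gap = -2.8 × (10.35 - 5.67) = -13.104%, loss ≈ 20544 × 13.104/100 ≈ 2692.
Year 1991: gap = -2.8 × (7.94 - 5.67) = -6.356%, loss ≈ 20544 × 6.356/100 ≈ 1306.
Year 1992: gap = -2.8 × (7.57 - 5.67) = -5.32%, loss ≈ 20544 × 5.32/100 ≈ 1093.
Year 1993: gap = -2.8 × (8.01 - 5.67) = -6.552%, loss ≈ 20544 × 6.552/100 ≈ 1346.
Total lost output = 2272 + 2692 + 1306 + 1093 + 1346 = 8709 billion.

€8,709 billion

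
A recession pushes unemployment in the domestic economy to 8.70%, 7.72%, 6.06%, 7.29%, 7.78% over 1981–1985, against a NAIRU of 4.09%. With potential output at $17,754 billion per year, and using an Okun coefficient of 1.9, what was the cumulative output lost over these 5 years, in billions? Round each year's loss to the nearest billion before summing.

Year 1981: gap = -1.9 × (8.7 - 4.09) = -8.759%, loss ≈ 17754 × 8.759/100 ≈ 1555.
Year 1982: gap = -1.9 × (7.72 - 4.09) = -6.897%, loss ≈ 17754 × 6.897/100 ≈ 1224.
Year 1983: gap = -1.9 × (6.06 - 4.09) = -3.743%, loss ≈ 17754 × 3.743/100 ≈ 665.
Year 1984: gap = -1.9 × (7.29 - 4.09) = -6.08%, loss ≈ 17754 × 6.08/100 ≈ 1079.
Year 1985: gap = -1.9 × (7.78 - 4.09) = -7.011%, loss ≈ 17754 × 7.011/100 ≈ 1245.
Total lost output = 1555 + 1224 + 665 + 1079 + 1245 = 5768 billion.

$5,768 billion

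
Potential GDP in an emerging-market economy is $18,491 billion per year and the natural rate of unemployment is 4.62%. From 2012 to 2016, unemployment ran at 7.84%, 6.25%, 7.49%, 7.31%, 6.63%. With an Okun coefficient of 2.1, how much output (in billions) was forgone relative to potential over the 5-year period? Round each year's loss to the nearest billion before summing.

$4,823 billion

Year 2012: gap = -2.1 × (7.84 - 4.62) = -6.762%, loss ≈ 18491 × 6.762/100 ≈ 1250.
Year 2013: gap = -2.1 × (6.25 - 4.62) = -3.423%, loss ≈ 18491 × 3.423/100 ≈ 633.
Year 2014: gap = -2.1 × (7.49 - 4.62) = -6.027%, loss ≈ 18491 × 6.027/100 ≈ 1114.
Year 2015: gap = -2.1 × (7.31 - 4.62) = -5.649%, loss ≈ 18491 × 5.649/100 ≈ 1045.
Year 2016: gap = -2.1 × (6.63 - 4.62) = -4.221%, loss ≈ 18491 × 4.221/100 ≈ 781.
Total lost output = 1250 + 633 + 1114 + 1045 + 781 = 4823 billion.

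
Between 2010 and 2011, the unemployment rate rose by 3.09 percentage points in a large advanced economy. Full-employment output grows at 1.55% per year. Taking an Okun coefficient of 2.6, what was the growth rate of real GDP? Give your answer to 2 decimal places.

Growth-rate Okun's law: g_Y = g_Y* - β × Δu.
g_Y = 1.55 - 2.6 × (3.09) = 1.55 - 8.034 = -6.484%, i.e. -6.48% to 2 d.p.

-6.48%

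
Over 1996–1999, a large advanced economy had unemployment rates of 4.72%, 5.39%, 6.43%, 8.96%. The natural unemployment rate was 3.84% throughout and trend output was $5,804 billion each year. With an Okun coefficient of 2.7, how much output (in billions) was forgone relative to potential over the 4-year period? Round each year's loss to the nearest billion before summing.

$1,589 billion

Year 1996: gap = -2.7 × (4.72 - 3.84) = -2.376%, loss ≈ 5804 × 2.376/100 ≈ 138.
Year 1997: gap = -2.7 × (5.39 - 3.84) = -4.185%, loss ≈ 5804 × 4.185/100 ≈ 243.
Year 1998: gap = -2.7 × (6.43 - 3.84) = -6.993%, loss ≈ 5804 × 6.993/100 ≈ 406.
Year 1999: gap = -2.7 × (8.96 - 3.84) = -13.824%, loss ≈ 5804 × 13.824/100 ≈ 802.
Total lost output = 138 + 243 + 406 + 802 = 1589 billion.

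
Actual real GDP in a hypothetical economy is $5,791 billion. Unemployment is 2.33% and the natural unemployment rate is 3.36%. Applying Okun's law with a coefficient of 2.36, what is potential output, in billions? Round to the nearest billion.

$5,654 billion

Unemployment gap = 2.33 - 3.36 = -1.03 points, so output gap = -2.36 × (-1.03) = 2.4308%.
Since Y = Y* × (1 + gap/100), Y* = 5791/1.024308 ≈ 5654 billion.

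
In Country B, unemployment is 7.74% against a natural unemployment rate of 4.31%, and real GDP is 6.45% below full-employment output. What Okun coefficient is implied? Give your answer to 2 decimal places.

β ≈ 1.88

Okun's law: output gap = -β × (u - u*).
-6.45 = -β × (7.74 - 4.31) = -β × 3.43, so β = 6.45/3.43 = 1.88.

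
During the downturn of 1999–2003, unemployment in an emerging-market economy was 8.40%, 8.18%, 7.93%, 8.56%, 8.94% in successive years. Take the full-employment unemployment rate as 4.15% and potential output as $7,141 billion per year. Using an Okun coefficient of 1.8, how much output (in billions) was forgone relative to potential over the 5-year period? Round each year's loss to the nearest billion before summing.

Year 1999: gap = -1.8 × (8.4 - 4.15) = -7.65%, loss ≈ 7141 × 7.65/100 ≈ 546.
Year 2000: gap = -1.8 × (8.18 - 4.15) = -7.254%, loss ≈ 7141 × 7.254/100 ≈ 518.
Year 2001: gap = -1.8 × (7.93 - 4.15) = -6.804%, loss ≈ 7141 × 6.804/100 ≈ 486.
Year 2002: gap = -1.8 × (8.56 - 4.15) = -7.938%, loss ≈ 7141 × 7.938/100 ≈ 567.
Year 2003: gap = -1.8 × (8.94 - 4.15) = -8.622%, loss ≈ 7141 × 8.622/100 ≈ 616.
Total lost output = 546 + 518 + 486 + 567 + 616 = 2733 billion.

$2,733 billion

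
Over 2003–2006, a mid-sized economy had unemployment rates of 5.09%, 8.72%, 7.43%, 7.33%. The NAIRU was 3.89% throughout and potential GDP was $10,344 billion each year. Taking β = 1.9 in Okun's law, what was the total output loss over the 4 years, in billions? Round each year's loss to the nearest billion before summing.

Year 2003: gap = -1.9 × (5.09 - 3.89) = -2.28%, loss ≈ 10344 × 2.28/100 ≈ 236.
Year 2004: gap = -1.9 × (8.72 - 3.89) = -9.177%, loss ≈ 10344 × 9.177/100 ≈ 949.
Year 2005: gap = -1.9 × (7.43 - 3.89) = -6.726%, loss ≈ 10344 × 6.726/100 ≈ 696.
Year 2006: gap = -1.9 × (7.33 - 3.89) = -6.536%, loss ≈ 10344 × 6.536/100 ≈ 676.
Total lost output = 236 + 949 + 696 + 676 = 2557 billion.

$2,557 billion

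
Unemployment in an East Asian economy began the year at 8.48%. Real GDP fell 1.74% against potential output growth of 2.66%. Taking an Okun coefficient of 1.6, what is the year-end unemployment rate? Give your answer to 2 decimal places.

11.23%

Growth-rate Okun's law: g_Y = g_Y* - β × Δu, so Δu = (g_Y* - g_Y)/β.
Δu = (2.66 + 1.74)/1.6 = 4.4/1.6 = 2.75 percentage points.
Year-end unemployment = 8.48 + 2.75 = 11.23%.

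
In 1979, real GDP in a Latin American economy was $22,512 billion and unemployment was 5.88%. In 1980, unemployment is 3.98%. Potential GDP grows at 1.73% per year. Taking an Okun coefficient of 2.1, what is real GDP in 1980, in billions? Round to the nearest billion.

$23,800 billion

Δu = 3.98 - 5.88 = -1.9 points.
Okun's law (growth form): g_Y = g_Y* - β × Δu = 1.73 - 2.1 × (-1.90) = 1.73 + 3.99 = 5.72%.
Real GDP in the next year = 22512 × (1 + 5.72/100) = 22512 × 1.0572 ≈ 23800 billion.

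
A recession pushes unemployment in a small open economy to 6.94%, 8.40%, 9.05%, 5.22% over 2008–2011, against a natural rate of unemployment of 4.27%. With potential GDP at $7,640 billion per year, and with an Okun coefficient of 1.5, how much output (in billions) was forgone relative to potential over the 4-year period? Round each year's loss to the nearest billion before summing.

$1,436 billion

Year 2008: gap = -1.5 × (6.94 - 4.27) = -4.005%, loss ≈ 7640 × 4.005/100 ≈ 306.
Year 2009: gap = -1.5 × (8.4 - 4.27) = -6.195%, loss ≈ 7640 × 6.195/100 ≈ 473.
Year 2010: gap = -1.5 × (9.05 - 4.27) = -7.17%, loss ≈ 7640 × 7.17/100 ≈ 548.
Year 2011: gap = -1.5 × (5.22 - 4.27) = -1.425%, loss ≈ 7640 × 1.425/100 ≈ 109.
Total lost output = 306 + 473 + 548 + 109 = 1436 billion.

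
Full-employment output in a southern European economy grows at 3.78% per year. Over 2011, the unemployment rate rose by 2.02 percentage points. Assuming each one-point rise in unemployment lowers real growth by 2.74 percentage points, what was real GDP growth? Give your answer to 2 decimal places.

-1.75%

Growth-rate Okun's law: g_Y = g_Y* - β × Δu.
g_Y = 3.78 - 2.74 × (2.02) = 3.78 - 5.5348 = -1.7548%, i.e. -1.75% to 2 d.p.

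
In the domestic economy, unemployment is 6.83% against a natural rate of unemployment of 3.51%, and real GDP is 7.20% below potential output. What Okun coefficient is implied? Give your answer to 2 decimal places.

Okun's law: output gap = -β × (u - u*).
-7.20 = -β × (6.83 - 3.51) = -β × 3.32, so β = 7.2/3.32 = 2.17.

β ≈ 2.17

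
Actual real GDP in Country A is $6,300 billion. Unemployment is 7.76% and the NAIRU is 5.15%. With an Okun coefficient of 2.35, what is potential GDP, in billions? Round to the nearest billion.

$6,712 billion

Unemployment gap = 7.76 - 5.15 = 2.61 points, so output gap = -2.35 × 2.61 = -6.1335%.
Since Y = Y* × (1 + gap/100), Y* = 6300/0.938665 ≈ 6712 billion.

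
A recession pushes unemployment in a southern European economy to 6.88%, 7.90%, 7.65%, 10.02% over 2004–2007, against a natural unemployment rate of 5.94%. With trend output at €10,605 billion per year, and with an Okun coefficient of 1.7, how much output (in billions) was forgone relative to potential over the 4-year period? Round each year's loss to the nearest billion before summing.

Year 2004: gap = -1.7 × (6.88 - 5.94) = -1.598%, loss ≈ 10605 × 1.598/100 ≈ 169.
Year 2005: gap = -1.7 × (7.9 - 5.94) = -3.332%, loss ≈ 10605 × 3.332/100 ≈ 353.
Year 2006: gap = -1.7 × (7.65 - 5.94) = -2.907%, loss ≈ 10605 × 2.907/100 ≈ 308.
Year 2007: gap = -1.7 × (10.02 - 5.94) = -6.936%, loss ≈ 10605 × 6.936/100 ≈ 736.
Total lost output = 169 + 353 + 308 + 736 = 1566 billion.

€1,566 billion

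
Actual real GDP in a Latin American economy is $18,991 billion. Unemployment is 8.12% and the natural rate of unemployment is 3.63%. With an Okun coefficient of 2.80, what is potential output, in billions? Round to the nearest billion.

Unemployment gap = 8.12 - 3.63 = 4.49 points, so output gap = -2.8 × 4.49 = -12.572%.
Since Y = Y* × (1 + gap/100), Y* = 18991/0.87428 ≈ 21722 billion.

$21,722 billion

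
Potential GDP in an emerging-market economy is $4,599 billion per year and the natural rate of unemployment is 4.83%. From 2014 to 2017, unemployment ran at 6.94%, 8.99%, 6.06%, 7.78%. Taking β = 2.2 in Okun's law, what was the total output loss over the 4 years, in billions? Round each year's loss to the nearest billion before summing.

$1,056 billion

Year 2014: gap = -2.2 × (6.94 - 4.83) = -4.642%, loss ≈ 4599 × 4.642/100 ≈ 213.
Year 2015: gap = -2.2 × (8.99 - 4.83) = -9.152%, loss ≈ 4599 × 9.152/100 ≈ 421.
Year 2016: gap = -2.2 × (6.06 - 4.83) = -2.706%, loss ≈ 4599 × 2.706/100 ≈ 124.
Year 2017: gap = -2.2 × (7.78 - 4.83) = -6.49%, loss ≈ 4599 × 6.49/100 ≈ 298.
Total lost output = 213 + 421 + 124 + 298 = 1056 billion.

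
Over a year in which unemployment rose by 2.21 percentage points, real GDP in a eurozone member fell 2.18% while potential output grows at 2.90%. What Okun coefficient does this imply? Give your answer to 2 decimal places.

β ≈ 2.30

Growth form: g_Y = g_Y* - β × Δu, so β = (g_Y* - g_Y)/Δu.
β = (2.9 + 2.18)/2.21 = 5.08/2.21 = 2.30.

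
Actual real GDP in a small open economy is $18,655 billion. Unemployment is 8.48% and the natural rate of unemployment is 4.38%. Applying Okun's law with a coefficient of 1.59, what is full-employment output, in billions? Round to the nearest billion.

$19,956 billion

Unemployment gap = 8.48 - 4.38 = 4.1 points, so output gap = -1.59 × 4.1 = -6.519%.
Since Y = Y* × (1 + gap/100), Y* = 18655/0.93481 ≈ 19956 billion.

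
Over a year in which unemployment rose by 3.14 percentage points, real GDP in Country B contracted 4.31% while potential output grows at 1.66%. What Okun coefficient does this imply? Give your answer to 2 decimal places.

Growth form: g_Y = g_Y* - β × Δu, so β = (g_Y* - g_Y)/Δu.
β = (1.66 + 4.31)/3.14 = 5.97/3.14 = 1.90.

β ≈ 1.90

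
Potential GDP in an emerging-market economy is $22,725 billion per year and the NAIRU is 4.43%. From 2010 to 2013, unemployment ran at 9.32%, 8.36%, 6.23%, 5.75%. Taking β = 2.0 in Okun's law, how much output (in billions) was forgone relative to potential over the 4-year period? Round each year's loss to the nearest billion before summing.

Year 2010: gap = -2.0 × (9.32 - 4.43) = -9.78%, loss ≈ 22725 × 9.78/100 ≈ 2223.
Year 2011: gap = -2.0 × (8.36 - 4.43) = -7.86%, loss ≈ 22725 × 7.86/100 ≈ 1786.
Year 2012: gap = -2.0 × (6.23 - 4.43) = -3.6%, loss ≈ 22725 × 3.6/100 ≈ 818.
Year 2013: gap = -2.0 × (5.75 - 4.43) = -2.64%, loss ≈ 22725 × 2.64/100 ≈ 600.
Total lost output = 2223 + 1786 + 818 + 600 = 5427 billion.

$5,427 billion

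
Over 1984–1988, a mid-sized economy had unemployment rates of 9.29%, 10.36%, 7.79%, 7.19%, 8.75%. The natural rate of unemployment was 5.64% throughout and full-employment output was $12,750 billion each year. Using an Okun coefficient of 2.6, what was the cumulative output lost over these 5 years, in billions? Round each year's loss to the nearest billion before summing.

Year 1984: gap = -2.6 × (9.29 - 5.64) = -9.49%, loss ≈ 12750 × 9.49/100 ≈ 1210.
Year 1985: gap = -2.6 × (10.36 - 5.64) = -12.272%, loss ≈ 12750 × 12.272/100 ≈ 1565.
Year 1986: gap = -2.6 × (7.79 - 5.64) = -5.59%, loss ≈ 12750 × 5.59/100 ≈ 713.
Year 1987: gap = -2.6 × (7.19 - 5.64) = -4.03%, loss ≈ 12750 × 4.03/100 ≈ 514.
Year 1988: gap = -2.6 × (8.75 - 5.64) = -8.086%, loss ≈ 12750 × 8.086/100 ≈ 1031.
Total lost output = 1210 + 1565 + 713 + 514 + 1031 = 5033 billion.

$5,033 billion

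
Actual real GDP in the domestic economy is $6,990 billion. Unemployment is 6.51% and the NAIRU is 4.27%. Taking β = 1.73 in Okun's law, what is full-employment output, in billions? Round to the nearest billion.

$7,272 billion

Unemployment gap = 6.51 - 4.27 = 2.24 points, so output gap = -1.73 × 2.24 = -3.8752%.
Since Y = Y* × (1 + gap/100), Y* = 6990/0.961248 ≈ 7272 billion.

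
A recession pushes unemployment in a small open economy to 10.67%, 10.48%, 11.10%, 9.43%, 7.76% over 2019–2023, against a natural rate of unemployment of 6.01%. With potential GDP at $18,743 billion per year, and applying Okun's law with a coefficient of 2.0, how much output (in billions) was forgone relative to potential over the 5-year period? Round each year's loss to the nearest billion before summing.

$7,269 billion

Year 2019: gap = -2.0 × (10.67 - 6.01) = -9.32%, loss ≈ 18743 × 9.32/100 ≈ 1747.
Year 2020: gap = -2.0 × (10.48 - 6.01) = -8.94%, loss ≈ 18743 × 8.94/100 ≈ 1676.
Year 2021: gap = -2.0 × (11.1 - 6.01) = -10.18%, loss ≈ 18743 × 10.18/100 ≈ 1908.
Year 2022: gap = -2.0 × (9.43 - 6.01) = -6.84%, loss ≈ 18743 × 6.84/100 ≈ 1282.
Year 2023: gap = -2.0 × (7.76 - 6.01) = -3.5%, loss ≈ 18743 × 3.5/100 ≈ 656.
Total lost output = 1747 + 1676 + 1908 + 1282 + 656 = 7269 billion.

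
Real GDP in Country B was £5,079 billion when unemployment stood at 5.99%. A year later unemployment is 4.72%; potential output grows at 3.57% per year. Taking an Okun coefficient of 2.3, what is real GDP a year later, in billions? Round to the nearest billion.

£5,409 billion

Δu = 4.72 - 5.99 = -1.27 points.
Okun's law (growth form): g_Y = g_Y* - β × Δu = 3.57 - 2.3 × (-1.27) = 3.57 + 2.921 = 6.491%.
Real GDP in the next year = 5079 × (1 + 6.491/100) = 5079 × 1.06491 ≈ 5409 billion.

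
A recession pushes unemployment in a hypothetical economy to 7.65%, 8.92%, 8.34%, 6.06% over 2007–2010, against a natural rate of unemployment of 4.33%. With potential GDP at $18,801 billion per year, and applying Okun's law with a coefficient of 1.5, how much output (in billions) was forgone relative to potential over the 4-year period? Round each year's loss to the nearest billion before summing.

Year 2007: gap = -1.5 × (7.65 - 4.33) = -4.98%, loss ≈ 18801 × 4.98/100 ≈ 936.
Year 2008: gap = -1.5 × (8.92 - 4.33) = -6.885%, loss ≈ 18801 × 6.885/100 ≈ 1294.
Year 2009: gap = -1.5 × (8.34 - 4.33) = -6.015%, loss ≈ 18801 × 6.015/100 ≈ 1131.
Year 2010: gap = -1.5 × (6.06 - 4.33) = -2.595%, loss ≈ 18801 × 2.595/100 ≈ 488.
Total lost output = 936 + 1294 + 1131 + 488 = 3849 billion.

$3,849 billion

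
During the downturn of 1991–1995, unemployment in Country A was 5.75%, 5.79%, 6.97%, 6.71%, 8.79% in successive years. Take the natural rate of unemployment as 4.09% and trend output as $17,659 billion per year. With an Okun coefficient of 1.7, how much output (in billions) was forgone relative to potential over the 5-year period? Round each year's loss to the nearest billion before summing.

$4,071 billion

Year 1991: gap = -1.7 × (5.75 - 4.09) = -2.822%, loss ≈ 17659 × 2.822/100 ≈ 498.
Year 1992: gap = -1.7 × (5.79 - 4.09) = -2.89%, loss ≈ 17659 × 2.89/100 ≈ 510.
Year 1993: gap = -1.7 × (6.97 - 4.09) = -4.896%, loss ≈ 17659 × 4.896/100 ≈ 865.
Year 1994: gap = -1.7 × (6.71 - 4.09) = -4.454%, loss ≈ 17659 × 4.454/100 ≈ 787.
Year 1995: gap = -1.7 × (8.79 - 4.09) = -7.99%, loss ≈ 17659 × 7.99/100 ≈ 1411.
Total lost output = 498 + 510 + 865 + 787 + 1411 = 4071 billion.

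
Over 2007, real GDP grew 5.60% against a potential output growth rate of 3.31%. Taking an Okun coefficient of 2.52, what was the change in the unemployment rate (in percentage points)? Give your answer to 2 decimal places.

Growth-rate Okun's law: g_Y = g_Y* - β × Δu, so Δu = (g_Y* - g_Y)/β.
Δu = (3.31 - 5.6)/2.52 = -2.29/2.52 = -0.91 percentage points.

-0.91 percentage points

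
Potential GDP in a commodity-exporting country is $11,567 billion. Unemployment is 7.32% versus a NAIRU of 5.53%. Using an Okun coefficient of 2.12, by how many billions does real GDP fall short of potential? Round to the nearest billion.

Output gap = -2.12 × (7.32 - 5.53) = -2.12 × 1.79 = -3.7948%.
Actual GDP ≈ 11567 × 0.962052 ≈ 11128 billion, so the shortfall is 11567 - 11128 = 439 billion.

$439 billion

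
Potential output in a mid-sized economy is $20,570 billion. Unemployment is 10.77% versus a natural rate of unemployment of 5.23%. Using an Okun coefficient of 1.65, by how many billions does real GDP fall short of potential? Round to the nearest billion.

Output gap = -1.65 × (10.77 - 5.23) = -1.65 × 5.54 = -9.141%.
Actual GDP ≈ 20570 × 0.90859 ≈ 18690 billion, so the shortfall is 20570 - 18690 = 1880 billion.

$1,880 billion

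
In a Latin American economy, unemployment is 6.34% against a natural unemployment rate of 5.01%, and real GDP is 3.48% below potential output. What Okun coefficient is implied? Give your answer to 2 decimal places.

β ≈ 2.62

Okun's law: output gap = -β × (u - u*).
-3.48 = -β × (6.34 - 5.01) = -β × 1.33, so β = 3.48/1.33 = 2.62.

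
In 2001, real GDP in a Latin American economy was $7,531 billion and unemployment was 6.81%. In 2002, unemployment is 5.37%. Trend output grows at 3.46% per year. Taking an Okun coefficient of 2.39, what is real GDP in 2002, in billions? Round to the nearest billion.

$8,051 billion

Δu = 5.37 - 6.81 = -1.44 points.
Okun's law (growth form): g_Y = g_Y* - β × Δu = 3.46 - 2.39 × (-1.44) = 3.46 + 3.4416 = 6.9016%.
Real GDP in the next year = 7531 × (1 + 6.9016/100) = 7531 × 1.069016 ≈ 8051 billion.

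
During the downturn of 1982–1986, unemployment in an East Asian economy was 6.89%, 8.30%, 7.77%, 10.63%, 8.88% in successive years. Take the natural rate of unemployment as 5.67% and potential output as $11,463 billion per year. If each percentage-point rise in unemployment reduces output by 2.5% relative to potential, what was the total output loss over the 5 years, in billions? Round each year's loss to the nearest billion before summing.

Year 1982: gap = -2.5 × (6.89 - 5.67) = -3.05%, loss ≈ 11463 × 3.05/100 ≈ 350.
Year 1983: gap = -2.5 × (8.3 - 5.67) = -6.575%, loss ≈ 11463 × 6.575/100 ≈ 754.
Year 1984: gap = -2.5 × (7.77 - 5.67) = -5.25%, loss ≈ 11463 × 5.25/100 ≈ 602.
Year 1985: gap = -2.5 × (10.63 - 5.67) = -12.4%, loss ≈ 11463 × 12.4/100 ≈ 1421.
Year 1986: gap = -2.5 × (8.88 - 5.67) = -8.025%, loss ≈ 11463 × 8.025/100 ≈ 920.
Total lost output = 350 + 754 + 602 + 1421 + 920 = 4047 billion.

$4,047 billion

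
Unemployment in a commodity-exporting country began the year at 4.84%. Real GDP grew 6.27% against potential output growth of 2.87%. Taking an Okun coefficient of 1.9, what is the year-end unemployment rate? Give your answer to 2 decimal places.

3.05%

Growth-rate Okun's law: g_Y = g_Y* - β × Δu, so Δu = (g_Y* - g_Y)/β.
Δu = (2.87 - 6.27)/1.9 = -3.4/1.9 = -1.79 percentage points.
Year-end unemployment = 4.84 - 1.79 = 3.05%.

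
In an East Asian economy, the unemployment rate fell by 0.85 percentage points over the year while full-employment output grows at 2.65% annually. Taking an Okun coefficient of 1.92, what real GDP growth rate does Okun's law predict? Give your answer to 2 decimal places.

Growth-rate Okun's law: g_Y = g_Y* - β × Δu.
g_Y = 2.65 - 1.92 × (-0.85) = 2.65 + 1.632 = 4.282%, i.e. 4.28% to 2 d.p.

4.28%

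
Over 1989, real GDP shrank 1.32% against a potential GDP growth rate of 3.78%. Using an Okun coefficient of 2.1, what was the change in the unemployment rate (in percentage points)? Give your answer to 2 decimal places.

2.43 percentage points

Growth-rate Okun's law: g_Y = g_Y* - β × Δu, so Δu = (g_Y* - g_Y)/β.
Δu = (3.78 + 1.32)/2.1 = 5.1/2.1 = 2.43 percentage points.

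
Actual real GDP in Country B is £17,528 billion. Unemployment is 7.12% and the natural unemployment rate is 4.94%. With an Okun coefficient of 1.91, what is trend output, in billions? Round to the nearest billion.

Unemployment gap = 7.12 - 4.94 = 2.18 points, so output gap = -1.91 × 2.18 = -4.1638%.
Since Y = Y* × (1 + gap/100), Y* = 17528/0.958362 ≈ 18290 billion.

£18,290 billion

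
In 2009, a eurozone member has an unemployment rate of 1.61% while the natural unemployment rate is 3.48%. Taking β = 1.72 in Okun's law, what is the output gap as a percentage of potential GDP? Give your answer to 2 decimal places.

The unemployment gap is 1.61 - 3.48 = -1.87 percentage points.
Okun's law gives an output gap of -1.72 × (-1.87) = 3.2164%, i.e. 3.22% above potential.

3.22%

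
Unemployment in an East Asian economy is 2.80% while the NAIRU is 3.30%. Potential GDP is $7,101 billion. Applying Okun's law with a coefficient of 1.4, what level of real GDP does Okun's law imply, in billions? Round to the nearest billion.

$7,151 billion

Unemployment gap = 2.8 - 3.3 = -0.5 points, so the output gap is -1.4 × (-0.5) = 0.7%.
Actual GDP = 7101 × (1 + 0.7/100) = 7101 × 1.007 ≈ 7151 billion.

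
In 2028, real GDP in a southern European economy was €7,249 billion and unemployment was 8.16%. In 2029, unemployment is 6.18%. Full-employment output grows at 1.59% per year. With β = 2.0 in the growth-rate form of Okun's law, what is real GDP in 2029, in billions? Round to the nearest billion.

€7,651 billion

Δu = 6.18 - 8.16 = -1.98 points.
Okun's law (growth form): g_Y = g_Y* - β × Δu = 1.59 - 2.0 × (-1.98) = 1.59 + 3.96 = 5.55%.
Real GDP in the next year = 7249 × (1 + 5.55/100) = 7249 × 1.0555 ≈ 7651 billion.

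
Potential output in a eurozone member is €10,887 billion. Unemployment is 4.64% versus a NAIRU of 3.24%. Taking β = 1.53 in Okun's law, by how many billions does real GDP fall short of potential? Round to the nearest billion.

Output gap = -1.53 × (4.64 - 3.24) = -1.53 × 1.4 = -2.142%.
Actual GDP ≈ 10887 × 0.97858 ≈ 10654 billion, so the shortfall is 10887 - 10654 = 233 billion.

€233 billion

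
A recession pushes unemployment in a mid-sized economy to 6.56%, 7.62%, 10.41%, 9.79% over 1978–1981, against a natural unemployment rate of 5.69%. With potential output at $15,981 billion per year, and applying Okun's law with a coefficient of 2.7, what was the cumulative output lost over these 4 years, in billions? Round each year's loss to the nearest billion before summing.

$5,014 billion

Year 1978: gap = -2.7 × (6.56 - 5.69) = -2.349%, loss ≈ 15981 × 2.349/100 ≈ 375.
Year 1979: gap = -2.7 × (7.62 - 5.69) = -5.211%, loss ≈ 15981 × 5.211/100 ≈ 833.
Year 1980: gap = -2.7 × (10.41 - 5.69) = -12.744%, loss ≈ 15981 × 12.744/100 ≈ 2037.
Year 1981: gap = -2.7 × (9.79 - 5.69) = -11.07%, loss ≈ 15981 × 11.07/100 ≈ 1769.
Total lost output = 375 + 833 + 2037 + 1769 = 5014 billion.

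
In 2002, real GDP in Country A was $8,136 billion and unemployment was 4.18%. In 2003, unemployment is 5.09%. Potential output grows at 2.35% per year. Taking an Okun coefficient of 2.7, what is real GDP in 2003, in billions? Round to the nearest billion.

$8,127 billion

Δu = 5.09 - 4.18 = 0.91 points.
Okun's law (growth form): g_Y = g_Y* - β × Δu = 2.35 - 2.7 × (0.91) = 2.35 - 2.457 = -0.107%.
Real GDP in the next year = 8136 × (1 - 0.107/100) = 8136 × 0.99893 ≈ 8127 billion.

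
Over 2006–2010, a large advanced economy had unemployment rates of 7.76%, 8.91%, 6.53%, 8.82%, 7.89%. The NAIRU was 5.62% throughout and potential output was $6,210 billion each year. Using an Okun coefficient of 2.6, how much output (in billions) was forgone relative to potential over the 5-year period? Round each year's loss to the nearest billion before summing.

Year 2006: gap = -2.6 × (7.76 - 5.62) = -5.564%, loss ≈ 6210 × 5.564/100 ≈ 346.
Year 2007: gap = -2.6 × (8.91 - 5.62) = -8.554%, loss ≈ 6210 × 8.554/100 ≈ 531.
Year 2008: gap = -2.6 × (6.53 - 5.62) = -2.366%, loss ≈ 6210 × 2.366/100 ≈ 147.
Year 2009: gap = -2.6 × (8.82 - 5.62) = -8.32%, loss ≈ 6210 × 8.32/100 ≈ 517.
Year 2010: gap = -2.6 × (7.89 - 5.62) = -5.902%, loss ≈ 6210 × 5.902/100 ≈ 367.
Total lost output = 346 + 531 + 147 + 517 + 367 = 1908 billion.

$1,908 billion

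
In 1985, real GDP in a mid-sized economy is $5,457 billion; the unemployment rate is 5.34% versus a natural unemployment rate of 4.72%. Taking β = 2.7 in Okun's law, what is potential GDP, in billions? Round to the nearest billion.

$5,550 billion

Unemployment gap = 5.34 - 4.72 = 0.62 points, so output gap = -2.7 × 0.62 = -1.674%.
Since Y = Y* × (1 + gap/100), Y* = 5457/0.98326 ≈ 5550 billion.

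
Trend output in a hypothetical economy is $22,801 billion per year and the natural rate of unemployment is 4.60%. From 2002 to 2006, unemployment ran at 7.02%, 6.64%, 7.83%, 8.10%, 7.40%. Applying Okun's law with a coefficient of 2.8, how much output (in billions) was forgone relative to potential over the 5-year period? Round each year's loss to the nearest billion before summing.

$8,931 billion

Year 2002: gap = -2.8 × (7.02 - 4.6) = -6.776%, loss ≈ 22801 × 6.776/100 ≈ 1545.
Year 2003: gap = -2.8 × (6.64 - 4.6) = -5.712%, loss ≈ 22801 × 5.712/100 ≈ 1302.
Year 2004: gap = -2.8 × (7.83 - 4.6) = -9.044%, loss ≈ 22801 × 9.044/100 ≈ 2062.
Year 2005: gap = -2.8 × (8.1 - 4.6) = -9.8%, loss ≈ 22801 × 9.8/100 ≈ 2234.
Year 2006: gap = -2.8 × (7.4 - 4.6) = -7.84%, loss ≈ 22801 × 7.84/100 ≈ 1788.
Total lost output = 1545 + 1302 + 2062 + 2234 + 1788 = 8931 billion.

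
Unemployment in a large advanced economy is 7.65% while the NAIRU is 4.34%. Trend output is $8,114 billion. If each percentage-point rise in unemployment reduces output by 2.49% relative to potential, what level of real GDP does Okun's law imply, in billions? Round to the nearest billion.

$7,445 billion

Unemployment gap = 7.65 - 4.34 = 3.31 points, so the output gap is -2.49 × 3.31 = -8.2419%.
Actual GDP = 8114 × (1 - 8.2419/100) = 8114 × 0.917581 ≈ 7445 billion.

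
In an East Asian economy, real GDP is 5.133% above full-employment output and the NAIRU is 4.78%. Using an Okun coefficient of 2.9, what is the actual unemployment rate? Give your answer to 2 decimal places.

3.01%

From Okun's law, u - u* = -(output gap)/β = -(5.133)/2.9 = -1.77 points.
So u = 4.78 - 1.77 = 3.01%.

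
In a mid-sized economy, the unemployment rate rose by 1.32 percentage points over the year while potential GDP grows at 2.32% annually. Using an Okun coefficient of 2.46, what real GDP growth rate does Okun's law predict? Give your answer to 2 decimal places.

-0.93%

Growth-rate Okun's law: g_Y = g_Y* - β × Δu.
g_Y = 2.32 - 2.46 × (1.32) = 2.32 - 3.2472 = -0.9272%, i.e. -0.93% to 2 d.p.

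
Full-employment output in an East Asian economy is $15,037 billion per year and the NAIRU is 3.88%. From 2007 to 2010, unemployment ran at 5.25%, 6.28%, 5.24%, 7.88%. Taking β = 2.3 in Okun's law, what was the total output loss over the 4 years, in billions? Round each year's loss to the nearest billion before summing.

Year 2007: gap = -2.3 × (5.25 - 3.88) = -3.151%, loss ≈ 15037 × 3.151/100 ≈ 474.
Year 2008: gap = -2.3 × (6.28 - 3.88) = -5.52%, loss ≈ 15037 × 5.52/100 ≈ 830.
Year 2009: gap = -2.3 × (5.24 - 3.88) = -3.128%, loss ≈ 15037 × 3.128/100 ≈ 470.
Year 2010: gap = -2.3 × (7.88 - 3.88) = -9.2%, loss ≈ 15037 × 9.2/100 ≈ 1383.
Total lost output = 474 + 830 + 470 + 1383 = 3157 billion.

$3,157 billion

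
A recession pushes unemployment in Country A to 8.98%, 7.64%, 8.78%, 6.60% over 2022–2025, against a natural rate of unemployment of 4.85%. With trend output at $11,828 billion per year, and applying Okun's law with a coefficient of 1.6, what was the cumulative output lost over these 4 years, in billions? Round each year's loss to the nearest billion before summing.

$2,385 billion

Year 2022: gap = -1.6 × (8.98 - 4.85) = -6.608%, loss ≈ 11828 × 6.608/100 ≈ 782.
Year 2023: gap = -1.6 × (7.64 - 4.85) = -4.464%, loss ≈ 11828 × 4.464/100 ≈ 528.
Year 2024: gap = -1.6 × (8.78 - 4.85) = -6.288%, loss ≈ 11828 × 6.288/100 ≈ 744.
Year 2025: gap = -1.6 × (6.6 - 4.85) = -2.8%, loss ≈ 11828 × 2.8/100 ≈ 331.
Total lost output = 782 + 528 + 744 + 331 = 2385 billion.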